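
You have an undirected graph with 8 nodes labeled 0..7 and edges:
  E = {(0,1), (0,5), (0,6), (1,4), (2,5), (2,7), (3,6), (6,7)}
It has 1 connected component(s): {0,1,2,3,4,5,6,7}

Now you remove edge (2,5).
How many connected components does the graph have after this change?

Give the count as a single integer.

Answer: 1

Derivation:
Initial component count: 1
Remove (2,5): not a bridge. Count unchanged: 1.
  After removal, components: {0,1,2,3,4,5,6,7}
New component count: 1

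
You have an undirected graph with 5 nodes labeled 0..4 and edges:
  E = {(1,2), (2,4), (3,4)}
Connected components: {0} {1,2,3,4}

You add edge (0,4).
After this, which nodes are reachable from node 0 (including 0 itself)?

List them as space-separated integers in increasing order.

Answer: 0 1 2 3 4

Derivation:
Before: nodes reachable from 0: {0}
Adding (0,4): merges 0's component with another. Reachability grows.
After: nodes reachable from 0: {0,1,2,3,4}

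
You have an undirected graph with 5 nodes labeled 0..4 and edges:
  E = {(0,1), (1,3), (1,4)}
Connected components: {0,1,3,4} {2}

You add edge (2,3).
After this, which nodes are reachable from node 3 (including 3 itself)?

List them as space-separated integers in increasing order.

Answer: 0 1 2 3 4

Derivation:
Before: nodes reachable from 3: {0,1,3,4}
Adding (2,3): merges 3's component with another. Reachability grows.
After: nodes reachable from 3: {0,1,2,3,4}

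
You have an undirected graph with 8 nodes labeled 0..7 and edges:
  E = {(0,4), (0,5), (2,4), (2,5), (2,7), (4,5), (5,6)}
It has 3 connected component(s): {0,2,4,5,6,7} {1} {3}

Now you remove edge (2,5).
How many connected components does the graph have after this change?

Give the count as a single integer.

Initial component count: 3
Remove (2,5): not a bridge. Count unchanged: 3.
  After removal, components: {0,2,4,5,6,7} {1} {3}
New component count: 3

Answer: 3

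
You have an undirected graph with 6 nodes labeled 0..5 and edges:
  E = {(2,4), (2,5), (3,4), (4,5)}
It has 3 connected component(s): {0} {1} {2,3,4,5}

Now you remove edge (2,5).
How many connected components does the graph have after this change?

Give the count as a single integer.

Answer: 3

Derivation:
Initial component count: 3
Remove (2,5): not a bridge. Count unchanged: 3.
  After removal, components: {0} {1} {2,3,4,5}
New component count: 3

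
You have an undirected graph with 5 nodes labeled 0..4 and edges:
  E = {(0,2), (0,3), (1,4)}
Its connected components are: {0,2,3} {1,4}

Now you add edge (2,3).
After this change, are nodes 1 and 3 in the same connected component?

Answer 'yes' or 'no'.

Answer: no

Derivation:
Initial components: {0,2,3} {1,4}
Adding edge (2,3): both already in same component {0,2,3}. No change.
New components: {0,2,3} {1,4}
Are 1 and 3 in the same component? no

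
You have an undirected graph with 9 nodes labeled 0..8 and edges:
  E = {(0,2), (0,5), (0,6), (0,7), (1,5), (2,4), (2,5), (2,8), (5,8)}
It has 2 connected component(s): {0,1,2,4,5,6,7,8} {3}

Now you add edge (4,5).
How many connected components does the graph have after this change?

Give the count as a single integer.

Initial component count: 2
Add (4,5): endpoints already in same component. Count unchanged: 2.
New component count: 2

Answer: 2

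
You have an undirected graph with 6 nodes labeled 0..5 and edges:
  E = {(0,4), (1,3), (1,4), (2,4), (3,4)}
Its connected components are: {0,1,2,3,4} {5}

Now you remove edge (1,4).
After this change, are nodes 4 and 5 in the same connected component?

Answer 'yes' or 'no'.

Answer: no

Derivation:
Initial components: {0,1,2,3,4} {5}
Removing edge (1,4): not a bridge — component count unchanged at 2.
New components: {0,1,2,3,4} {5}
Are 4 and 5 in the same component? no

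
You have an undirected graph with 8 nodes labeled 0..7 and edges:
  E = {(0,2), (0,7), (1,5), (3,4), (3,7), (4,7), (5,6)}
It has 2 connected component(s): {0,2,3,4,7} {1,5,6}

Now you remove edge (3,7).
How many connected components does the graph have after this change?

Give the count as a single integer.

Initial component count: 2
Remove (3,7): not a bridge. Count unchanged: 2.
  After removal, components: {0,2,3,4,7} {1,5,6}
New component count: 2

Answer: 2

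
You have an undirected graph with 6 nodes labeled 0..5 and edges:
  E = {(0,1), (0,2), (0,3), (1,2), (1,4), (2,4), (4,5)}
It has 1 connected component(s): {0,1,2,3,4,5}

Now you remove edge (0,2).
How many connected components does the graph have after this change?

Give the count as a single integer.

Initial component count: 1
Remove (0,2): not a bridge. Count unchanged: 1.
  After removal, components: {0,1,2,3,4,5}
New component count: 1

Answer: 1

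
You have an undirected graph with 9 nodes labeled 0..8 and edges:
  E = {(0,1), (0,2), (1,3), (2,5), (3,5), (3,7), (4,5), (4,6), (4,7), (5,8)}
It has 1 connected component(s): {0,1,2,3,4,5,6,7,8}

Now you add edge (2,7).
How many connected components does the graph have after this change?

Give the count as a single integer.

Answer: 1

Derivation:
Initial component count: 1
Add (2,7): endpoints already in same component. Count unchanged: 1.
New component count: 1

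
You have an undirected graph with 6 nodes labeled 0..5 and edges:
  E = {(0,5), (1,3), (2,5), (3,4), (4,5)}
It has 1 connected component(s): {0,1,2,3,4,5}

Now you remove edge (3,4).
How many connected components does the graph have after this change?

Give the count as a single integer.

Initial component count: 1
Remove (3,4): it was a bridge. Count increases: 1 -> 2.
  After removal, components: {0,2,4,5} {1,3}
New component count: 2

Answer: 2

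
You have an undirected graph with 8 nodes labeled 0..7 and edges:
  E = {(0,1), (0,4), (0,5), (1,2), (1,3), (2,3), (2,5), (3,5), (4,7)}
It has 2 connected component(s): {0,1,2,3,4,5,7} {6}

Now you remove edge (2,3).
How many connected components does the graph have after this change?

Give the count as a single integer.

Initial component count: 2
Remove (2,3): not a bridge. Count unchanged: 2.
  After removal, components: {0,1,2,3,4,5,7} {6}
New component count: 2

Answer: 2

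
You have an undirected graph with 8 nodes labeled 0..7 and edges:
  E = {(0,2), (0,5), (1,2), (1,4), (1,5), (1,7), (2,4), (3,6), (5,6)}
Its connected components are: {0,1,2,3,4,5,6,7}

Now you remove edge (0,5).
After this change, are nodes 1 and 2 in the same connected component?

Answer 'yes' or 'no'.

Answer: yes

Derivation:
Initial components: {0,1,2,3,4,5,6,7}
Removing edge (0,5): not a bridge — component count unchanged at 1.
New components: {0,1,2,3,4,5,6,7}
Are 1 and 2 in the same component? yes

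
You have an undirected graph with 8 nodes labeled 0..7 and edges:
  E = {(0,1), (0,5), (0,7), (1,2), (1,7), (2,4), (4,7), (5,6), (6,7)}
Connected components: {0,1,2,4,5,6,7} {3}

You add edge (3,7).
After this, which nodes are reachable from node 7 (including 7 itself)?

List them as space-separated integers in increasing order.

Answer: 0 1 2 3 4 5 6 7

Derivation:
Before: nodes reachable from 7: {0,1,2,4,5,6,7}
Adding (3,7): merges 7's component with another. Reachability grows.
After: nodes reachable from 7: {0,1,2,3,4,5,6,7}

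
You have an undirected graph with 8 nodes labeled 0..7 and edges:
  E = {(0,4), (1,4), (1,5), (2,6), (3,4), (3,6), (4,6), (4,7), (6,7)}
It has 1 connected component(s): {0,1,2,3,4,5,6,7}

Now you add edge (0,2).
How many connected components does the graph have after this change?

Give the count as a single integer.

Answer: 1

Derivation:
Initial component count: 1
Add (0,2): endpoints already in same component. Count unchanged: 1.
New component count: 1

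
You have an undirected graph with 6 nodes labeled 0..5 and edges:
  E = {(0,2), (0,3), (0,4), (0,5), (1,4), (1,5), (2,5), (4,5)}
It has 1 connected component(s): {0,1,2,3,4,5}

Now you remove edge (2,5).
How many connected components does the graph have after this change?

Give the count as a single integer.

Initial component count: 1
Remove (2,5): not a bridge. Count unchanged: 1.
  After removal, components: {0,1,2,3,4,5}
New component count: 1

Answer: 1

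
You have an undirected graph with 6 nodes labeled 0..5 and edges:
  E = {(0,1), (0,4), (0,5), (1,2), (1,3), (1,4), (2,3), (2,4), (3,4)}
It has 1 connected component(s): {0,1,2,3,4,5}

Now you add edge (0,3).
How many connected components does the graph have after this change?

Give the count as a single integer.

Answer: 1

Derivation:
Initial component count: 1
Add (0,3): endpoints already in same component. Count unchanged: 1.
New component count: 1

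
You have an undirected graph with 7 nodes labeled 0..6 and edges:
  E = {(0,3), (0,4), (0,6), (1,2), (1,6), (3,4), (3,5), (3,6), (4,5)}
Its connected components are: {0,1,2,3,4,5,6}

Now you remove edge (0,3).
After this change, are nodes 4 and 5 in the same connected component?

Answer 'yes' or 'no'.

Answer: yes

Derivation:
Initial components: {0,1,2,3,4,5,6}
Removing edge (0,3): not a bridge — component count unchanged at 1.
New components: {0,1,2,3,4,5,6}
Are 4 and 5 in the same component? yes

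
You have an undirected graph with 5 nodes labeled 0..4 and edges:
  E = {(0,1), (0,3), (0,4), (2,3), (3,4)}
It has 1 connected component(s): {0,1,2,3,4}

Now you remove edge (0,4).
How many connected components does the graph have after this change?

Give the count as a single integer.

Initial component count: 1
Remove (0,4): not a bridge. Count unchanged: 1.
  After removal, components: {0,1,2,3,4}
New component count: 1

Answer: 1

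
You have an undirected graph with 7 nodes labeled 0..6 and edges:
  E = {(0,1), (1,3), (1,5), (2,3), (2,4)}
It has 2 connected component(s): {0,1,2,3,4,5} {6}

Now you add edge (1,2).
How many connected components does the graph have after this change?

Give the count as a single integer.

Answer: 2

Derivation:
Initial component count: 2
Add (1,2): endpoints already in same component. Count unchanged: 2.
New component count: 2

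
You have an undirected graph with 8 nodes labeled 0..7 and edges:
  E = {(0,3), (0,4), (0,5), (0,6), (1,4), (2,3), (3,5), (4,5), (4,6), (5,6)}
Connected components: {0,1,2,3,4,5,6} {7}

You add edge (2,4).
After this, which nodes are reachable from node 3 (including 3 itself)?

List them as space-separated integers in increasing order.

Answer: 0 1 2 3 4 5 6

Derivation:
Before: nodes reachable from 3: {0,1,2,3,4,5,6}
Adding (2,4): both endpoints already in same component. Reachability from 3 unchanged.
After: nodes reachable from 3: {0,1,2,3,4,5,6}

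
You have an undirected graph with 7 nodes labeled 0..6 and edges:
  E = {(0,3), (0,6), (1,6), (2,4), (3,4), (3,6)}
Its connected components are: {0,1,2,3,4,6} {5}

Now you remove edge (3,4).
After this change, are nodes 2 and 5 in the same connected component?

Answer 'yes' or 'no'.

Answer: no

Derivation:
Initial components: {0,1,2,3,4,6} {5}
Removing edge (3,4): it was a bridge — component count 2 -> 3.
New components: {0,1,3,6} {2,4} {5}
Are 2 and 5 in the same component? no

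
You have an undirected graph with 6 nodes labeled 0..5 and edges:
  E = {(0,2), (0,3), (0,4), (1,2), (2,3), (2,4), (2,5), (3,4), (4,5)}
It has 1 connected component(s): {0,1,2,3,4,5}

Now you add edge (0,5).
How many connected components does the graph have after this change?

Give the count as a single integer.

Answer: 1

Derivation:
Initial component count: 1
Add (0,5): endpoints already in same component. Count unchanged: 1.
New component count: 1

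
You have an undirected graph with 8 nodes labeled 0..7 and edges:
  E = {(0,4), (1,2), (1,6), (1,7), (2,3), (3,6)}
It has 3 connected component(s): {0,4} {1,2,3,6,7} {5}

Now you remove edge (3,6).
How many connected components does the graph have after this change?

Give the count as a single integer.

Initial component count: 3
Remove (3,6): not a bridge. Count unchanged: 3.
  After removal, components: {0,4} {1,2,3,6,7} {5}
New component count: 3

Answer: 3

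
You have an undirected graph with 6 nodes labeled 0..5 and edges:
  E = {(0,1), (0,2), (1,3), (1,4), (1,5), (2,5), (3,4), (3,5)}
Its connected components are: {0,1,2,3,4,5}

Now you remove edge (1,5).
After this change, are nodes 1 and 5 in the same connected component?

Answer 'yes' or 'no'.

Answer: yes

Derivation:
Initial components: {0,1,2,3,4,5}
Removing edge (1,5): not a bridge — component count unchanged at 1.
New components: {0,1,2,3,4,5}
Are 1 and 5 in the same component? yes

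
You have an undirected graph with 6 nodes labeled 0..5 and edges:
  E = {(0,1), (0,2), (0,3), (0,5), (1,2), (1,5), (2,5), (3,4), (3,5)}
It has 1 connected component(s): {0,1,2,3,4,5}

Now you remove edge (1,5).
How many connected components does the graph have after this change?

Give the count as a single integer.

Initial component count: 1
Remove (1,5): not a bridge. Count unchanged: 1.
  After removal, components: {0,1,2,3,4,5}
New component count: 1

Answer: 1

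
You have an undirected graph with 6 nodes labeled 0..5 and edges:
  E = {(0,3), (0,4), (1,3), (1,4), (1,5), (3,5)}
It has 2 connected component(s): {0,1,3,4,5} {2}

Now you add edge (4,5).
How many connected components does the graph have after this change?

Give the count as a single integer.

Initial component count: 2
Add (4,5): endpoints already in same component. Count unchanged: 2.
New component count: 2

Answer: 2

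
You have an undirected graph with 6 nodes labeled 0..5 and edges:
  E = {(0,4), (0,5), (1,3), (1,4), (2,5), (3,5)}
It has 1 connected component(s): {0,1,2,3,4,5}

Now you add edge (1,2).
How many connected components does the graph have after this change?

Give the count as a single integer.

Initial component count: 1
Add (1,2): endpoints already in same component. Count unchanged: 1.
New component count: 1

Answer: 1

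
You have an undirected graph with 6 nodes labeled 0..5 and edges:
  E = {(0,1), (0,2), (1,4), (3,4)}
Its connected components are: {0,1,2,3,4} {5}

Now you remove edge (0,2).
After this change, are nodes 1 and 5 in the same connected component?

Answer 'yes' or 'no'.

Initial components: {0,1,2,3,4} {5}
Removing edge (0,2): it was a bridge — component count 2 -> 3.
New components: {0,1,3,4} {2} {5}
Are 1 and 5 in the same component? no

Answer: no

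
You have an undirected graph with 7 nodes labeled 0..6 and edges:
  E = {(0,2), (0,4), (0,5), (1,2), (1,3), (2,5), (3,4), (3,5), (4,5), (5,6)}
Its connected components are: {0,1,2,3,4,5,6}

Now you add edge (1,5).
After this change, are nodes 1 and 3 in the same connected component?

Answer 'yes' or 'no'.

Initial components: {0,1,2,3,4,5,6}
Adding edge (1,5): both already in same component {0,1,2,3,4,5,6}. No change.
New components: {0,1,2,3,4,5,6}
Are 1 and 3 in the same component? yes

Answer: yes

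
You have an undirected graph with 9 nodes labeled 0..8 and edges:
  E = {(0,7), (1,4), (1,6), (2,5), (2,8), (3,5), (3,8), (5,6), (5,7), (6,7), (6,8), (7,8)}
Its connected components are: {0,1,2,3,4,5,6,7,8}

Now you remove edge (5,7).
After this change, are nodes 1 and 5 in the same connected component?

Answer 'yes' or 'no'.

Initial components: {0,1,2,3,4,5,6,7,8}
Removing edge (5,7): not a bridge — component count unchanged at 1.
New components: {0,1,2,3,4,5,6,7,8}
Are 1 and 5 in the same component? yes

Answer: yes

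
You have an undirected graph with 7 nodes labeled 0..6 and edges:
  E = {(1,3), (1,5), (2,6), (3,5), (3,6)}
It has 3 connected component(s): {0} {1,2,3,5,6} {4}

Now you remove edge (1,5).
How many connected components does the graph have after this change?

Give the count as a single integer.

Answer: 3

Derivation:
Initial component count: 3
Remove (1,5): not a bridge. Count unchanged: 3.
  After removal, components: {0} {1,2,3,5,6} {4}
New component count: 3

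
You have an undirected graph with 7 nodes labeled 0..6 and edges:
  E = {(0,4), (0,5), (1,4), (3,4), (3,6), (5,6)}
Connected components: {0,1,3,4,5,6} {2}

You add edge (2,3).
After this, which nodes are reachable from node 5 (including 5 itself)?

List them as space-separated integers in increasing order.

Before: nodes reachable from 5: {0,1,3,4,5,6}
Adding (2,3): merges 5's component with another. Reachability grows.
After: nodes reachable from 5: {0,1,2,3,4,5,6}

Answer: 0 1 2 3 4 5 6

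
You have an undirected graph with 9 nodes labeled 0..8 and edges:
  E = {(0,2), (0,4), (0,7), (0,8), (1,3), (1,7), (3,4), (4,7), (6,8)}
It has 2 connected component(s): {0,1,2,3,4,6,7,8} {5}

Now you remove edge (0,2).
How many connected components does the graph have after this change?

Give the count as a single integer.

Initial component count: 2
Remove (0,2): it was a bridge. Count increases: 2 -> 3.
  After removal, components: {0,1,3,4,6,7,8} {2} {5}
New component count: 3

Answer: 3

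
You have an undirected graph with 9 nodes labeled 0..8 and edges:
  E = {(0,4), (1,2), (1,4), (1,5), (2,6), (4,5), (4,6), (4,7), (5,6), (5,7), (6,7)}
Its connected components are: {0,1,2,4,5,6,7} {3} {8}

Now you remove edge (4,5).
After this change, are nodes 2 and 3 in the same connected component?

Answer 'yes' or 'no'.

Answer: no

Derivation:
Initial components: {0,1,2,4,5,6,7} {3} {8}
Removing edge (4,5): not a bridge — component count unchanged at 3.
New components: {0,1,2,4,5,6,7} {3} {8}
Are 2 and 3 in the same component? no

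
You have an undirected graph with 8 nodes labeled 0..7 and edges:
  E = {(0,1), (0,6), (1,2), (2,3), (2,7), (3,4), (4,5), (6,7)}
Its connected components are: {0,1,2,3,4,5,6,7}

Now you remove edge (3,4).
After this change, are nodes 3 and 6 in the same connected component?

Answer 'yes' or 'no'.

Initial components: {0,1,2,3,4,5,6,7}
Removing edge (3,4): it was a bridge — component count 1 -> 2.
New components: {0,1,2,3,6,7} {4,5}
Are 3 and 6 in the same component? yes

Answer: yes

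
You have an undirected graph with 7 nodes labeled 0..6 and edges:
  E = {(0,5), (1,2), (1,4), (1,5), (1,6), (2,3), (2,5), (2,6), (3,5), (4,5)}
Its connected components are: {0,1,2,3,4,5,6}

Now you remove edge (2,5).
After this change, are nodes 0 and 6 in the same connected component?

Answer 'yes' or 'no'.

Initial components: {0,1,2,3,4,5,6}
Removing edge (2,5): not a bridge — component count unchanged at 1.
New components: {0,1,2,3,4,5,6}
Are 0 and 6 in the same component? yes

Answer: yes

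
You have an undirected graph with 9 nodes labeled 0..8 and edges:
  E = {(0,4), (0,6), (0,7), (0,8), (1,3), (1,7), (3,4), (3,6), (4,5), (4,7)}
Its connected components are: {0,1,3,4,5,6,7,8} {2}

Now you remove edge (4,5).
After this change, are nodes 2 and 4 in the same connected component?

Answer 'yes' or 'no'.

Answer: no

Derivation:
Initial components: {0,1,3,4,5,6,7,8} {2}
Removing edge (4,5): it was a bridge — component count 2 -> 3.
New components: {0,1,3,4,6,7,8} {2} {5}
Are 2 and 4 in the same component? no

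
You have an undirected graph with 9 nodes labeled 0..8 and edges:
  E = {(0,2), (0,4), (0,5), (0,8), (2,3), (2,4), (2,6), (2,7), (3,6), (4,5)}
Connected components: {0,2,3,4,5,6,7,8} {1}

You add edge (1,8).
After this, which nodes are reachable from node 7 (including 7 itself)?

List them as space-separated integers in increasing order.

Answer: 0 1 2 3 4 5 6 7 8

Derivation:
Before: nodes reachable from 7: {0,2,3,4,5,6,7,8}
Adding (1,8): merges 7's component with another. Reachability grows.
After: nodes reachable from 7: {0,1,2,3,4,5,6,7,8}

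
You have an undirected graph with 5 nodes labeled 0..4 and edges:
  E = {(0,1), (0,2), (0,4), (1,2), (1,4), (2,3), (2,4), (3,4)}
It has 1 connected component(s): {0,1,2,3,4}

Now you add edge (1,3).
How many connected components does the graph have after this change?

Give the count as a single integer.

Initial component count: 1
Add (1,3): endpoints already in same component. Count unchanged: 1.
New component count: 1

Answer: 1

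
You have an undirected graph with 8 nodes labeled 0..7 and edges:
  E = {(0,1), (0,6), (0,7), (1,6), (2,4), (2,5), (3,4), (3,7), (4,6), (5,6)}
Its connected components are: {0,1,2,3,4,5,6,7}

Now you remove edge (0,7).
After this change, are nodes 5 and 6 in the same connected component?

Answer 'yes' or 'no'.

Answer: yes

Derivation:
Initial components: {0,1,2,3,4,5,6,7}
Removing edge (0,7): not a bridge — component count unchanged at 1.
New components: {0,1,2,3,4,5,6,7}
Are 5 and 6 in the same component? yes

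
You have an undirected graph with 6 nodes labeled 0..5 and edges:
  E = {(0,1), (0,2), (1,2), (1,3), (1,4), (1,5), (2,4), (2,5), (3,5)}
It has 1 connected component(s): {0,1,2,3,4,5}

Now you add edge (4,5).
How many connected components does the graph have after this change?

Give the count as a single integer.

Answer: 1

Derivation:
Initial component count: 1
Add (4,5): endpoints already in same component. Count unchanged: 1.
New component count: 1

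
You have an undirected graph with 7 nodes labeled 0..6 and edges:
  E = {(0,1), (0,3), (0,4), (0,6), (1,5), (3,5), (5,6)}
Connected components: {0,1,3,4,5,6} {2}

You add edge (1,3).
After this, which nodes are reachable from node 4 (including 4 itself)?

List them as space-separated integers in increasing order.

Answer: 0 1 3 4 5 6

Derivation:
Before: nodes reachable from 4: {0,1,3,4,5,6}
Adding (1,3): both endpoints already in same component. Reachability from 4 unchanged.
After: nodes reachable from 4: {0,1,3,4,5,6}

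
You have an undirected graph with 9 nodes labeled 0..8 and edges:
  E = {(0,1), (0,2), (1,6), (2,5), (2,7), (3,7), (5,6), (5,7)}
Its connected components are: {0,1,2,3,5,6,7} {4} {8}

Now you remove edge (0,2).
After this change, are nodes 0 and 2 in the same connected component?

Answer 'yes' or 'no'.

Answer: yes

Derivation:
Initial components: {0,1,2,3,5,6,7} {4} {8}
Removing edge (0,2): not a bridge — component count unchanged at 3.
New components: {0,1,2,3,5,6,7} {4} {8}
Are 0 and 2 in the same component? yes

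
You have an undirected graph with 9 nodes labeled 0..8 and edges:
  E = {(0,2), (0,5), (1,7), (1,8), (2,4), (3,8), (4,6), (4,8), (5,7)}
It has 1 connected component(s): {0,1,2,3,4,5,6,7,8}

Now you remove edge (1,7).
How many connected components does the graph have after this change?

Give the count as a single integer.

Initial component count: 1
Remove (1,7): not a bridge. Count unchanged: 1.
  After removal, components: {0,1,2,3,4,5,6,7,8}
New component count: 1

Answer: 1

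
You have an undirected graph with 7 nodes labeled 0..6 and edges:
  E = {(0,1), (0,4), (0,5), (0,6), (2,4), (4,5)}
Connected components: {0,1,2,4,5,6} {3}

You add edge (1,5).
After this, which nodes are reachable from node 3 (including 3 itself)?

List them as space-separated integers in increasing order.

Before: nodes reachable from 3: {3}
Adding (1,5): both endpoints already in same component. Reachability from 3 unchanged.
After: nodes reachable from 3: {3}

Answer: 3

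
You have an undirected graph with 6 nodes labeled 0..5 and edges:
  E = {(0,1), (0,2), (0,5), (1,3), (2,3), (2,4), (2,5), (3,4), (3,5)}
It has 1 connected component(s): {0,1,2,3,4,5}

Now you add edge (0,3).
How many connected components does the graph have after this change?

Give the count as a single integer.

Initial component count: 1
Add (0,3): endpoints already in same component. Count unchanged: 1.
New component count: 1

Answer: 1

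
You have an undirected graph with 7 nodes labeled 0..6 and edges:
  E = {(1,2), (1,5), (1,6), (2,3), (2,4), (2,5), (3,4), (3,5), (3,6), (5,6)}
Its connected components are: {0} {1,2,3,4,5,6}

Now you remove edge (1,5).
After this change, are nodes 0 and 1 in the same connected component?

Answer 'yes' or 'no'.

Initial components: {0} {1,2,3,4,5,6}
Removing edge (1,5): not a bridge — component count unchanged at 2.
New components: {0} {1,2,3,4,5,6}
Are 0 and 1 in the same component? no

Answer: no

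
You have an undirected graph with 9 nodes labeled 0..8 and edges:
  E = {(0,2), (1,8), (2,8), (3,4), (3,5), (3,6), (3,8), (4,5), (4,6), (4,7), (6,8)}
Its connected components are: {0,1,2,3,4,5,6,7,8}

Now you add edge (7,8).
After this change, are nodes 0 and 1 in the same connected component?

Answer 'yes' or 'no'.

Initial components: {0,1,2,3,4,5,6,7,8}
Adding edge (7,8): both already in same component {0,1,2,3,4,5,6,7,8}. No change.
New components: {0,1,2,3,4,5,6,7,8}
Are 0 and 1 in the same component? yes

Answer: yes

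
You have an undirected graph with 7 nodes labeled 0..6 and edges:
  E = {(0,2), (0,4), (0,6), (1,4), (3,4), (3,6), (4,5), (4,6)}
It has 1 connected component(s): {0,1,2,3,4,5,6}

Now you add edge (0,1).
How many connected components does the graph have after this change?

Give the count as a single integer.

Answer: 1

Derivation:
Initial component count: 1
Add (0,1): endpoints already in same component. Count unchanged: 1.
New component count: 1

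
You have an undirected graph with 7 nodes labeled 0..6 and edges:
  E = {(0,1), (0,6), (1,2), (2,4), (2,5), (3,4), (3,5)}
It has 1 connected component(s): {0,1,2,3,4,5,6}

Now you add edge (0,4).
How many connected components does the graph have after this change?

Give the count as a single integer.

Initial component count: 1
Add (0,4): endpoints already in same component. Count unchanged: 1.
New component count: 1

Answer: 1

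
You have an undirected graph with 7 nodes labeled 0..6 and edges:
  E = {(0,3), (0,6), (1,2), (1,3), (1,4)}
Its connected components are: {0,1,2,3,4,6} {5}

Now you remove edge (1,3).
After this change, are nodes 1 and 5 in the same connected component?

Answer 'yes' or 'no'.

Answer: no

Derivation:
Initial components: {0,1,2,3,4,6} {5}
Removing edge (1,3): it was a bridge — component count 2 -> 3.
New components: {0,3,6} {1,2,4} {5}
Are 1 and 5 in the same component? no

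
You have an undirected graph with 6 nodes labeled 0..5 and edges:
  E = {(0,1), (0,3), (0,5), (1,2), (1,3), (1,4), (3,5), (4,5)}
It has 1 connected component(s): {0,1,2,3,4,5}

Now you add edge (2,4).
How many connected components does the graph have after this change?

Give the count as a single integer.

Answer: 1

Derivation:
Initial component count: 1
Add (2,4): endpoints already in same component. Count unchanged: 1.
New component count: 1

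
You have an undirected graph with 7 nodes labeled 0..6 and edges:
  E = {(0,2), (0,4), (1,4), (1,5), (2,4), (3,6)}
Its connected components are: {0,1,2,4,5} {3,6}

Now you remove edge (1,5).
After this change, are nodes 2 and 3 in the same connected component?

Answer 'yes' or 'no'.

Initial components: {0,1,2,4,5} {3,6}
Removing edge (1,5): it was a bridge — component count 2 -> 3.
New components: {0,1,2,4} {3,6} {5}
Are 2 and 3 in the same component? no

Answer: no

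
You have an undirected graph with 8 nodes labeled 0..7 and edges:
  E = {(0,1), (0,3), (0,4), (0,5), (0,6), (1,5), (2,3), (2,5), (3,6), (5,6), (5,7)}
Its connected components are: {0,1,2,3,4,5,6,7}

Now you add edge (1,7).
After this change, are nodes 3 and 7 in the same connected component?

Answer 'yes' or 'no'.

Initial components: {0,1,2,3,4,5,6,7}
Adding edge (1,7): both already in same component {0,1,2,3,4,5,6,7}. No change.
New components: {0,1,2,3,4,5,6,7}
Are 3 and 7 in the same component? yes

Answer: yes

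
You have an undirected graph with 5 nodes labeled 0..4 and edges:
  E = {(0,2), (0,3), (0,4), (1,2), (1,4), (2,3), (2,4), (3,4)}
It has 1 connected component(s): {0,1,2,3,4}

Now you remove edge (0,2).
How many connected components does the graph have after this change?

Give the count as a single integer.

Answer: 1

Derivation:
Initial component count: 1
Remove (0,2): not a bridge. Count unchanged: 1.
  After removal, components: {0,1,2,3,4}
New component count: 1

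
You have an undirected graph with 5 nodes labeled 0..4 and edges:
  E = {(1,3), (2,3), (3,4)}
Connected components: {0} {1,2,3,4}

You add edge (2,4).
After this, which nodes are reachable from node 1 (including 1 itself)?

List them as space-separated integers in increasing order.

Before: nodes reachable from 1: {1,2,3,4}
Adding (2,4): both endpoints already in same component. Reachability from 1 unchanged.
After: nodes reachable from 1: {1,2,3,4}

Answer: 1 2 3 4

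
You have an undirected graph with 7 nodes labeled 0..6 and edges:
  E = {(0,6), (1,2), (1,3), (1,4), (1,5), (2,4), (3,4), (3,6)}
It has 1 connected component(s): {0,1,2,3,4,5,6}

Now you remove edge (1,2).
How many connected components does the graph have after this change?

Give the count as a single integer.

Initial component count: 1
Remove (1,2): not a bridge. Count unchanged: 1.
  After removal, components: {0,1,2,3,4,5,6}
New component count: 1

Answer: 1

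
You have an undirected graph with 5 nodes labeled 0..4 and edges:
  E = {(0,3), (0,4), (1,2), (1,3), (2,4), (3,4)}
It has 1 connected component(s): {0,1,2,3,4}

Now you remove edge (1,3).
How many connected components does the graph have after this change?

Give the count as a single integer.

Answer: 1

Derivation:
Initial component count: 1
Remove (1,3): not a bridge. Count unchanged: 1.
  After removal, components: {0,1,2,3,4}
New component count: 1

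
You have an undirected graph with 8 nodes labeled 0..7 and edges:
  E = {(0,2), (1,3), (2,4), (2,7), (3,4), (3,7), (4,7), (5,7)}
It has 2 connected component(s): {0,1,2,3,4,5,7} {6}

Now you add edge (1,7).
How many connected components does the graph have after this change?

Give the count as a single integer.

Initial component count: 2
Add (1,7): endpoints already in same component. Count unchanged: 2.
New component count: 2

Answer: 2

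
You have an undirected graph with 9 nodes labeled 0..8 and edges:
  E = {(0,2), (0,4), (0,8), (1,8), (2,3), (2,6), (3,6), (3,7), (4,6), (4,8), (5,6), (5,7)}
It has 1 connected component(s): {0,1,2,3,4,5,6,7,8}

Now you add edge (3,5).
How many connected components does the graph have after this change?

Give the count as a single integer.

Answer: 1

Derivation:
Initial component count: 1
Add (3,5): endpoints already in same component. Count unchanged: 1.
New component count: 1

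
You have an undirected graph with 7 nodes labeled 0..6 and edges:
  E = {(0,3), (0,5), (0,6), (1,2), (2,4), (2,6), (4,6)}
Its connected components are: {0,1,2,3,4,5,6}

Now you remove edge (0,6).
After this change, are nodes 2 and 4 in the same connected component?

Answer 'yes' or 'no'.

Answer: yes

Derivation:
Initial components: {0,1,2,3,4,5,6}
Removing edge (0,6): it was a bridge — component count 1 -> 2.
New components: {0,3,5} {1,2,4,6}
Are 2 and 4 in the same component? yes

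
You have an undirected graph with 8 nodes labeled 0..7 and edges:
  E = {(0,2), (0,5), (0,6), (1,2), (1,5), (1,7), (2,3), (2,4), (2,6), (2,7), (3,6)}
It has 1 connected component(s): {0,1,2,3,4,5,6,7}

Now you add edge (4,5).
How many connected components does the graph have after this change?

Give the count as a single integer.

Initial component count: 1
Add (4,5): endpoints already in same component. Count unchanged: 1.
New component count: 1

Answer: 1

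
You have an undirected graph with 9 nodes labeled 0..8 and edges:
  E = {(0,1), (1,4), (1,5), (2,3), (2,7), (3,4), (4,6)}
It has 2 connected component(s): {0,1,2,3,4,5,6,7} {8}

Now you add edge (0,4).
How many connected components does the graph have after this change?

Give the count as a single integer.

Initial component count: 2
Add (0,4): endpoints already in same component. Count unchanged: 2.
New component count: 2

Answer: 2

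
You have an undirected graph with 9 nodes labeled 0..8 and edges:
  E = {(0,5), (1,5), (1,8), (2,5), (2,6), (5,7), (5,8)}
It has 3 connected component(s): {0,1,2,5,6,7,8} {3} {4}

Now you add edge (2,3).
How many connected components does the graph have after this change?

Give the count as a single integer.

Initial component count: 3
Add (2,3): merges two components. Count decreases: 3 -> 2.
New component count: 2

Answer: 2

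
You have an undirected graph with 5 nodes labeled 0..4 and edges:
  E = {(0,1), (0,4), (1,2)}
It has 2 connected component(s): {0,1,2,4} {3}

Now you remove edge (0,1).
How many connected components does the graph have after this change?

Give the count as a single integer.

Initial component count: 2
Remove (0,1): it was a bridge. Count increases: 2 -> 3.
  After removal, components: {0,4} {1,2} {3}
New component count: 3

Answer: 3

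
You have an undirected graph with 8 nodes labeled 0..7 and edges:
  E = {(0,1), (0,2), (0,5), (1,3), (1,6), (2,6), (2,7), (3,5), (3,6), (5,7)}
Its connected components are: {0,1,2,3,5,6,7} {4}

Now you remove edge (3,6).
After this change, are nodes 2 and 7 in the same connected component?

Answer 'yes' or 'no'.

Answer: yes

Derivation:
Initial components: {0,1,2,3,5,6,7} {4}
Removing edge (3,6): not a bridge — component count unchanged at 2.
New components: {0,1,2,3,5,6,7} {4}
Are 2 and 7 in the same component? yes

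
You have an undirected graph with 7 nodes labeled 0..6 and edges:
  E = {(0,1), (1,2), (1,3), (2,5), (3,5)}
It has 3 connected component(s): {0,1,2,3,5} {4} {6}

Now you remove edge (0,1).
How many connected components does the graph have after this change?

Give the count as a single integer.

Initial component count: 3
Remove (0,1): it was a bridge. Count increases: 3 -> 4.
  After removal, components: {0} {1,2,3,5} {4} {6}
New component count: 4

Answer: 4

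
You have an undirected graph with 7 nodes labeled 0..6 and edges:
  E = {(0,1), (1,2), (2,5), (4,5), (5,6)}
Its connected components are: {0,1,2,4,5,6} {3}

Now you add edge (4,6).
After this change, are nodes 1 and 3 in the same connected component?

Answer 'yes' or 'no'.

Initial components: {0,1,2,4,5,6} {3}
Adding edge (4,6): both already in same component {0,1,2,4,5,6}. No change.
New components: {0,1,2,4,5,6} {3}
Are 1 and 3 in the same component? no

Answer: no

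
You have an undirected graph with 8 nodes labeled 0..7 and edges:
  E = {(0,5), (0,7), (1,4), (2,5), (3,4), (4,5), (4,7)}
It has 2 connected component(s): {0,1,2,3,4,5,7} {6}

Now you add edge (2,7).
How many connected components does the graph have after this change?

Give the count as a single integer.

Initial component count: 2
Add (2,7): endpoints already in same component. Count unchanged: 2.
New component count: 2

Answer: 2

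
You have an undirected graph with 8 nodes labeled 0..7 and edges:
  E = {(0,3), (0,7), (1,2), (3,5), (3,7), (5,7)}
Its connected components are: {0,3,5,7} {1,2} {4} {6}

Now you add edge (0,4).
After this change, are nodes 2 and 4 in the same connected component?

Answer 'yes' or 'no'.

Answer: no

Derivation:
Initial components: {0,3,5,7} {1,2} {4} {6}
Adding edge (0,4): merges {0,3,5,7} and {4}.
New components: {0,3,4,5,7} {1,2} {6}
Are 2 and 4 in the same component? no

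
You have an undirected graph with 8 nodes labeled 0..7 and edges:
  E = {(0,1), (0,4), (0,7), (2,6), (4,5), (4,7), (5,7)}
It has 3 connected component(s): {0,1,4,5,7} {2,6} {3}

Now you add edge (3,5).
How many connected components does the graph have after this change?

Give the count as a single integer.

Initial component count: 3
Add (3,5): merges two components. Count decreases: 3 -> 2.
New component count: 2

Answer: 2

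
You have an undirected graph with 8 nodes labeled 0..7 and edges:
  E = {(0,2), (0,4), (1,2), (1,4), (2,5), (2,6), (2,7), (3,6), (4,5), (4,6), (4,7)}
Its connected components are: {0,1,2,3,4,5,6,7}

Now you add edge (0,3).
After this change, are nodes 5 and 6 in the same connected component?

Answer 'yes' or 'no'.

Answer: yes

Derivation:
Initial components: {0,1,2,3,4,5,6,7}
Adding edge (0,3): both already in same component {0,1,2,3,4,5,6,7}. No change.
New components: {0,1,2,3,4,5,6,7}
Are 5 and 6 in the same component? yes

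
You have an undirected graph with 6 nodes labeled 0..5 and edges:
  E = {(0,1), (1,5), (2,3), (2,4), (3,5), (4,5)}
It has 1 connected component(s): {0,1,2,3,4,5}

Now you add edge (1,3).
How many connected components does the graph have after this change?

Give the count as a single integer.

Initial component count: 1
Add (1,3): endpoints already in same component. Count unchanged: 1.
New component count: 1

Answer: 1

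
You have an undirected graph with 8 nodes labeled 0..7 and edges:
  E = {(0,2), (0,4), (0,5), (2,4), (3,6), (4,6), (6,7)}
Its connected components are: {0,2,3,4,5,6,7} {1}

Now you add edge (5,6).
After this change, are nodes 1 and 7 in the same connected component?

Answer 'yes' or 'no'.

Initial components: {0,2,3,4,5,6,7} {1}
Adding edge (5,6): both already in same component {0,2,3,4,5,6,7}. No change.
New components: {0,2,3,4,5,6,7} {1}
Are 1 and 7 in the same component? no

Answer: no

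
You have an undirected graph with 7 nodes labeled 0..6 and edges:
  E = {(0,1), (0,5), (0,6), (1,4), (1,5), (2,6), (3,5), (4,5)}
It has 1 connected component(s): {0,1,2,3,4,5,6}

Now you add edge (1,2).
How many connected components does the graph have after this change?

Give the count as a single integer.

Answer: 1

Derivation:
Initial component count: 1
Add (1,2): endpoints already in same component. Count unchanged: 1.
New component count: 1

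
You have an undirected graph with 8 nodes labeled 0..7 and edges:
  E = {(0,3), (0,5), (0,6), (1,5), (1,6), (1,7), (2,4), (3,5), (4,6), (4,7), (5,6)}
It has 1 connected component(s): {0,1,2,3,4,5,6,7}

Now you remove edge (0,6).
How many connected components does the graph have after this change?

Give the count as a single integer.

Answer: 1

Derivation:
Initial component count: 1
Remove (0,6): not a bridge. Count unchanged: 1.
  After removal, components: {0,1,2,3,4,5,6,7}
New component count: 1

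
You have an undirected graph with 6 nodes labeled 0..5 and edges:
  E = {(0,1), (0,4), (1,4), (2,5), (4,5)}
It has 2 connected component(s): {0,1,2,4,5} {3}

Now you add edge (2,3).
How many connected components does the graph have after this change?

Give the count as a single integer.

Answer: 1

Derivation:
Initial component count: 2
Add (2,3): merges two components. Count decreases: 2 -> 1.
New component count: 1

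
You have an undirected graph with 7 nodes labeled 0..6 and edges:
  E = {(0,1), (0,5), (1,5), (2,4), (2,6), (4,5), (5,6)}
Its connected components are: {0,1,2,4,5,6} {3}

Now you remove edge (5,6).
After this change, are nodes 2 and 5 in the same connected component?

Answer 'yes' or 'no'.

Initial components: {0,1,2,4,5,6} {3}
Removing edge (5,6): not a bridge — component count unchanged at 2.
New components: {0,1,2,4,5,6} {3}
Are 2 and 5 in the same component? yes

Answer: yes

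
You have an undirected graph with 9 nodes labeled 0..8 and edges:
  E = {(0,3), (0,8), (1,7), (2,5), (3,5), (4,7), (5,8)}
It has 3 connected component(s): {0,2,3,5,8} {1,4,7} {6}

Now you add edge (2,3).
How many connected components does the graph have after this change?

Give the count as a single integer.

Answer: 3

Derivation:
Initial component count: 3
Add (2,3): endpoints already in same component. Count unchanged: 3.
New component count: 3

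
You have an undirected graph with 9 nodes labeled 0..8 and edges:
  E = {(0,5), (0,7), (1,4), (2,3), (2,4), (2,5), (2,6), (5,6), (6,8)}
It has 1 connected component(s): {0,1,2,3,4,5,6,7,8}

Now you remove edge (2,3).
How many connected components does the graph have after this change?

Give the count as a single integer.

Answer: 2

Derivation:
Initial component count: 1
Remove (2,3): it was a bridge. Count increases: 1 -> 2.
  After removal, components: {0,1,2,4,5,6,7,8} {3}
New component count: 2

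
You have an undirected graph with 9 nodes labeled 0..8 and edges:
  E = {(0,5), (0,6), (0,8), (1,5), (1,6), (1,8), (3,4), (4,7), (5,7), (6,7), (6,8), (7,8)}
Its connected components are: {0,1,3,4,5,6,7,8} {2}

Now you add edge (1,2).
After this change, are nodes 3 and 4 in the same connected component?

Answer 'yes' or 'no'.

Answer: yes

Derivation:
Initial components: {0,1,3,4,5,6,7,8} {2}
Adding edge (1,2): merges {0,1,3,4,5,6,7,8} and {2}.
New components: {0,1,2,3,4,5,6,7,8}
Are 3 and 4 in the same component? yes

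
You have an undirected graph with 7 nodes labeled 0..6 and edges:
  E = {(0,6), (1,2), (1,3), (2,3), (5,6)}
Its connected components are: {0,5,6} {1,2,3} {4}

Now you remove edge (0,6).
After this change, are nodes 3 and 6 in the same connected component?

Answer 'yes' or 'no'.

Initial components: {0,5,6} {1,2,3} {4}
Removing edge (0,6): it was a bridge — component count 3 -> 4.
New components: {0} {1,2,3} {4} {5,6}
Are 3 and 6 in the same component? no

Answer: no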